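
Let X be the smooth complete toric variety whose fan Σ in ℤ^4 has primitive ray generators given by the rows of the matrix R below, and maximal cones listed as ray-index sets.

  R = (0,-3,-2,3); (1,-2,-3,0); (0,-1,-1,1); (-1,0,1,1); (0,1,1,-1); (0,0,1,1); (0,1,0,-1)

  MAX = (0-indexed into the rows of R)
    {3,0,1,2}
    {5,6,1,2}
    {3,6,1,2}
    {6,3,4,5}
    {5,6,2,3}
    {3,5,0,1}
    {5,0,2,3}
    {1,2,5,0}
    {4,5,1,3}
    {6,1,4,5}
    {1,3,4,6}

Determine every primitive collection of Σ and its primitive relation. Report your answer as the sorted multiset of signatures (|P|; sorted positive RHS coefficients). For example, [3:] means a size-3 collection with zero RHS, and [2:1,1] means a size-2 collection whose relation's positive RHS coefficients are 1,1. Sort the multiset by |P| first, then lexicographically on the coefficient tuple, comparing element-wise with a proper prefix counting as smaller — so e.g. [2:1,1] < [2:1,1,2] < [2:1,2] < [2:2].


Minimal non-faces — 5 found among 7 rays, 11 max cones:

  P={2,4}:  v_{2} + v_{4} = 0  ⇒ sig = [2:]
  P={0,4}:  v_{0} + v_{4} = v_{1} + v_{3} + v_{5}  ⇒ sig = [2:1,1,1]
  P={0,6}:  v_{0} + v_{6} = 2·v_{2}  ⇒ sig = [2:2]
  P={1,2,3,5}:  v_{1} + v_{2} + v_{3} + v_{5} = v_{0}  ⇒ sig = [4:1]
  P={1,3,5,6}:  v_{1} + v_{3} + v_{5} + v_{6} = v_{2}  ⇒ sig = [4:1]

Signatures (|P|; sorted positive RHS coefficients), sorted:
{ [2:],  [2:1,1,1],  [2:2],  [4:1] ×2 }


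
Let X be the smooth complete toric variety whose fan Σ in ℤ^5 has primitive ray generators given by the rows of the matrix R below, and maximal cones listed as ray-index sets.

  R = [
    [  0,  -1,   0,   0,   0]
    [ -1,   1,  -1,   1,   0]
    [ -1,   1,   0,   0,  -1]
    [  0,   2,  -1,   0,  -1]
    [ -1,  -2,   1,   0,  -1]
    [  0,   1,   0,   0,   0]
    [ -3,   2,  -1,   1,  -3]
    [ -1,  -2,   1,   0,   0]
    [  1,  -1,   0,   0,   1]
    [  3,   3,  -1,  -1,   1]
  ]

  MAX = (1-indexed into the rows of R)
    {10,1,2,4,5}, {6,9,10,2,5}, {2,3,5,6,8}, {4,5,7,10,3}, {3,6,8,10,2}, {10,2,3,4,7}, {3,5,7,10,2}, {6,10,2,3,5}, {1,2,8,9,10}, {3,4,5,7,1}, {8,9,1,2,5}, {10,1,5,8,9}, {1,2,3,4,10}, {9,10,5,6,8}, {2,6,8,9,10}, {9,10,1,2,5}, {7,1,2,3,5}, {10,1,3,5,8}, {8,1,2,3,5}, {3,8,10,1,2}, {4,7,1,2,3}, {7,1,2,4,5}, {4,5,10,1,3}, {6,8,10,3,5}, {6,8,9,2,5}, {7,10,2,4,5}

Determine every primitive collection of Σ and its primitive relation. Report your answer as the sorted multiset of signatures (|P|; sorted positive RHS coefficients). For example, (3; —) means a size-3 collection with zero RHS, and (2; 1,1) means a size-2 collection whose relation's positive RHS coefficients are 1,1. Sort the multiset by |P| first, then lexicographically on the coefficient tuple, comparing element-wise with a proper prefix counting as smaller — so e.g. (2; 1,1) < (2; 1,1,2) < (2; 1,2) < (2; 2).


The 12 primitive collections of Σ (r=10, n=5):

  {1,6}:  v_{1} + v_{6} = 0  →  sig = (2; —)
  {3,9}:  v_{3} + v_{9} = 0  →  sig = (2; —)
  {4,8}:  v_{4} + v_{8} = v_{1} + v_{3}  →  sig = (2; 1,1)
  {7,9}:  v_{7} + v_{9} = v_{2} + v_{4} + v_{5}  →  sig = (2; 1,1,1)
  {4,6}:  v_{4} + v_{6} = v_{2} + v_{3} + v_{5} + v_{10}  →  sig = (2; 1,1,1,1)
  {4,9}:  v_{4} + v_{9} = v_{1} + v_{2} + v_{5} + v_{10}  →  sig = (2; 1,1,1,1)
  {7,8}:  v_{7} + v_{8} = v_{1} + v_{2} + 2·v_{3} + v_{5}  →  sig = (2; 1,1,1,2)
  {6,7}:  v_{6} + v_{7} = 2·v_{2} + 2·v_{3} + 2·v_{5} + v_{10}  →  sig = (2; 1,2,2,2)
  {1,7,10}:  v_{1} + v_{7} + v_{10} = 2·v_{4}  →  sig = (3; 2)
  {2,5,8,10}:  v_{2} + v_{5} + v_{8} + v_{10} = 0  →  sig = (4; —)
  {2,3,4,5}:  v_{2} + v_{3} + v_{4} + v_{5} = v_{7}  →  sig = (4; 1)
  {1,2,3,5,10}:  v_{1} + v_{2} + v_{3} + v_{5} + v_{10} = v_{4}  →  sig = (5; 1)

Sorted signature multiset PRS(X):
    |P|=2: 8 collections, coeffs (), (), (1,1), (1,1,1), (1,1,1,1), (1,1,1,1), (1,1,1,2), (1,2,2,2)
    |P|=3: 1 collection, coeffs (2)
    |P|=4: 2 collections, coeffs (), (1)
    |P|=5: 1 collection, coeffs (1)


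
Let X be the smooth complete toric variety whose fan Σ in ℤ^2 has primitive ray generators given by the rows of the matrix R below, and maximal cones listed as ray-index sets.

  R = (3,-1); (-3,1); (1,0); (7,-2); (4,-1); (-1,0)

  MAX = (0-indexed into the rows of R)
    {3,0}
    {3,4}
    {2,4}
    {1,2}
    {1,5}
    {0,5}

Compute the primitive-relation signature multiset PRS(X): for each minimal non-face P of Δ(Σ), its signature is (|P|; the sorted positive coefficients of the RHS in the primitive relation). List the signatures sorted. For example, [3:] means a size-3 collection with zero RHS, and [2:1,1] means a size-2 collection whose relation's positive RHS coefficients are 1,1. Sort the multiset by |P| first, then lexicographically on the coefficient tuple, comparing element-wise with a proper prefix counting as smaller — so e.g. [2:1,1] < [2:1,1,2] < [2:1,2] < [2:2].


|primitive collections| = 9. Relations:

  {0,1}:  v_{0} + v_{1} = 0  so sig = [2:]
  {2,5}:  v_{2} + v_{5} = 0  so sig = [2:]
  {0,2}:  v_{0} + v_{2} = v_{4}  so sig = [2:1]
  {0,4}:  v_{0} + v_{4} = v_{3}  so sig = [2:1]
  {1,3}:  v_{1} + v_{3} = v_{4}  so sig = [2:1]
  {1,4}:  v_{1} + v_{4} = v_{2}  so sig = [2:1]
  {4,5}:  v_{4} + v_{5} = v_{0}  so sig = [2:1]
  {2,3}:  v_{2} + v_{3} = 2·v_{4}  so sig = [2:2]
  {3,5}:  v_{3} + v_{5} = 2·v_{0}  so sig = [2:2]

Hence PRS(X_Σ) =
{ [2:] ×2,  [2:1] ×5,  [2:2] ×2 }


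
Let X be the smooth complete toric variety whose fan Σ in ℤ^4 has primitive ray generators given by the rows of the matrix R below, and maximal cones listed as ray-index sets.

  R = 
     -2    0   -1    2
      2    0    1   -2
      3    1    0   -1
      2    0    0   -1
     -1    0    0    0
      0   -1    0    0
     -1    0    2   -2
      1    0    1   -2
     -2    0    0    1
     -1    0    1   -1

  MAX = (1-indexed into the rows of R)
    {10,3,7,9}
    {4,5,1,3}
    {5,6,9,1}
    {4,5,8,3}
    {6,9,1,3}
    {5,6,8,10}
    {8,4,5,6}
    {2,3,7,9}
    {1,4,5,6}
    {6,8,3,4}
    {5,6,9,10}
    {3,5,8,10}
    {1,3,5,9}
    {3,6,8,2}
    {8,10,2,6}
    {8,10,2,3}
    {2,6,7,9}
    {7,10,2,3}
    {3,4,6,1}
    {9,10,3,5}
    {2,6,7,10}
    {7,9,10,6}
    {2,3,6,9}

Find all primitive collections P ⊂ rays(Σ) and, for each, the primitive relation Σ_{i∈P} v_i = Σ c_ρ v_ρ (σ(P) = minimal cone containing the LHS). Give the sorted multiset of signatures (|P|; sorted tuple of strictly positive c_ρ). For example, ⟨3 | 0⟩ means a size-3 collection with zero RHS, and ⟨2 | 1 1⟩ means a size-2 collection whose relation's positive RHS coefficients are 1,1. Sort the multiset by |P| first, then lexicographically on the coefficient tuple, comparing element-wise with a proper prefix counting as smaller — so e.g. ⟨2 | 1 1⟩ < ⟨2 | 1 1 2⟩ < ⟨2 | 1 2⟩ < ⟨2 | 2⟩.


The 16 primitive collections of Σ (r=10, n=4):

  • {1,2}:  v_{1} + v_{2} = 0  so sig = ⟨2 | 0⟩
  • {4,9}:  v_{4} + v_{9} = 0  so sig = ⟨2 | 0⟩
  • {1,8}:  v_{1} + v_{8} = v_{5}  so sig = ⟨2 | 1⟩
  • {2,5}:  v_{2} + v_{5} = v_{8}  so sig = ⟨2 | 1⟩
  • {4,10}:  v_{4} + v_{10} = v_{8}  so sig = ⟨2 | 1⟩
  • {8,9}:  v_{8} + v_{9} = v_{10}  so sig = ⟨2 | 1⟩
  • {1,7}:  v_{1} + v_{7} = v_{9} + v_{10}  so sig = ⟨2 | 1 1⟩
  • {1,10}:  v_{1} + v_{10} = v_{5} + v_{9}  so sig = ⟨2 | 1 1⟩
  • {4,7}:  v_{4} + v_{7} = v_{2} + v_{10}  so sig = ⟨2 | 1 1⟩
  • {2,4}:  v_{2} + v_{4} = v_{3} + v_{6} + v_{8}  so sig = ⟨2 | 1 1 1⟩
  • {7,8}:  v_{7} + v_{8} = v_{2} + 2·v_{10}  so sig = ⟨2 | 1 2⟩
  • {5,7}:  v_{5} + v_{7} = 2·v_{10}  so sig = ⟨2 | 2⟩
  • {2,9,10}:  v_{2} + v_{9} + v_{10} = v_{7}  so sig = ⟨3 | 1⟩
  • {3,5,6}:  v_{3} + v_{5} + v_{6} = v_{4}  so sig = ⟨3 | 1⟩
  • {3,6,10}:  v_{3} + v_{6} + v_{10} = v_{2}  so sig = ⟨3 | 1⟩
  • {3,6,7}:  v_{3} + v_{6} + v_{7} = 2·v_{2} + v_{9}  so sig = ⟨3 | 1 2⟩

Hence PRS(X_Σ) =
    |P|=2: 12 collections, coeffs (), (), (1), (1), (1), (1), (1,1), (1,1), (1,1), (1,1,1), (1,2), (2)
    |P|=3: 4 collections, coeffs (1), (1), (1), (1,2)


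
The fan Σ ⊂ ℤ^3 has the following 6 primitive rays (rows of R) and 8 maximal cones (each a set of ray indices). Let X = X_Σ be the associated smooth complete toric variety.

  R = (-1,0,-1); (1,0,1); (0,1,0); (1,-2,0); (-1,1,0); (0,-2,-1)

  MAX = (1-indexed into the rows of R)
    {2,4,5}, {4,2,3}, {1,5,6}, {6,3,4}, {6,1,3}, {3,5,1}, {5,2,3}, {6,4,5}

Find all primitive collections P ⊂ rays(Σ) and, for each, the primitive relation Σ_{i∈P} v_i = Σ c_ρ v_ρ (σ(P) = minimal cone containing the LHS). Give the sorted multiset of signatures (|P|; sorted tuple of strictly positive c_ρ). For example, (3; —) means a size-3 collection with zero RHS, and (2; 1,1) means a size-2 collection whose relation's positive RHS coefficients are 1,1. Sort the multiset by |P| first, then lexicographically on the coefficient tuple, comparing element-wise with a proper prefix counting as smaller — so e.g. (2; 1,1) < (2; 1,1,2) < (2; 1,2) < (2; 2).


Minimal non-faces — 5 found among 6 rays, 8 max cones:

  P = {1,2}:  v_{1} + v_{2} = 0  →  sig = (2; —)
  P = {1,4}:  v_{1} + v_{4} = v_{6}  →  sig = (2; 1)
  P = {2,6}:  v_{2} + v_{6} = v_{4}  →  sig = (2; 1)
  P = {3,4,5}:  v_{3} + v_{4} + v_{5} = 0  →  sig = (3; —)
  P = {3,5,6}:  v_{3} + v_{5} + v_{6} = v_{1}  →  sig = (3; 1)

Signatures (|P|; sorted positive RHS coefficients), sorted:
{ (2; —),  (2; 1) ×2,  (3; —),  (3; 1) }


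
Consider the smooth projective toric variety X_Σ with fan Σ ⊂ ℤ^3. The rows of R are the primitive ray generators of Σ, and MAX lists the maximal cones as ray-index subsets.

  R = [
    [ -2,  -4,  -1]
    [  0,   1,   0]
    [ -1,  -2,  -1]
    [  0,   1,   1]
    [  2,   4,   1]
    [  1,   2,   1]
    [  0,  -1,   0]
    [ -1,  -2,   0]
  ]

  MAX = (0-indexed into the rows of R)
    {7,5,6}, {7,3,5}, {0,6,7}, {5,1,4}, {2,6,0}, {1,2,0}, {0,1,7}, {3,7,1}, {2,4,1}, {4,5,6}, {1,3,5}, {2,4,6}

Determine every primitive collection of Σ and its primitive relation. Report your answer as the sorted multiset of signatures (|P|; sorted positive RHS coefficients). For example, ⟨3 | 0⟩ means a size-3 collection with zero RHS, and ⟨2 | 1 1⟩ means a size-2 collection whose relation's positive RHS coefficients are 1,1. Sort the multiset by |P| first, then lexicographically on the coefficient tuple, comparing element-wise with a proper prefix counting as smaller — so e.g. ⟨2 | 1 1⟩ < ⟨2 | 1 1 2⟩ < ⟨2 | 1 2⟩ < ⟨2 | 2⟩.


The 11 primitive collections of Σ (r=8, n=3):

  P={0,4}:  v_{0} + v_{4} = 0 ; sig = ⟨2 | 0⟩
  P={1,6}:  v_{1} + v_{6} = 0 ; sig = ⟨2 | 0⟩
  P={2,5}:  v_{2} + v_{5} = 0 ; sig = ⟨2 | 0⟩
  P={0,5}:  v_{0} + v_{5} = v_{7} ; sig = ⟨2 | 1⟩
  P={2,7}:  v_{2} + v_{7} = v_{0} ; sig = ⟨2 | 1⟩
  P={4,7}:  v_{4} + v_{7} = v_{5} ; sig = ⟨2 | 1⟩
  P={2,3}:  v_{2} + v_{3} = v_{1} + v_{7} ; sig = ⟨2 | 1 1⟩
  P={3,6}:  v_{3} + v_{6} = v_{5} + v_{7} ; sig = ⟨2 | 1 1⟩
  P={0,3}:  v_{0} + v_{3} = v_{1} + 2·v_{7} ; sig = ⟨2 | 1 2⟩
  P={3,4}:  v_{3} + v_{4} = v_{1} + 2·v_{5} ; sig = ⟨2 | 1 2⟩
  P={1,5,7}:  v_{1} + v_{5} + v_{7} = v_{3} ; sig = ⟨3 | 1⟩

Hence PRS(X_Σ) =
    ⟨2 | 0⟩
    ⟨2 | 0⟩
    ⟨2 | 0⟩
    ⟨2 | 1⟩
    ⟨2 | 1⟩
    ⟨2 | 1⟩
    ⟨2 | 1 1⟩
    ⟨2 | 1 1⟩
    ⟨2 | 1 2⟩
    ⟨2 | 1 2⟩
    ⟨3 | 1⟩


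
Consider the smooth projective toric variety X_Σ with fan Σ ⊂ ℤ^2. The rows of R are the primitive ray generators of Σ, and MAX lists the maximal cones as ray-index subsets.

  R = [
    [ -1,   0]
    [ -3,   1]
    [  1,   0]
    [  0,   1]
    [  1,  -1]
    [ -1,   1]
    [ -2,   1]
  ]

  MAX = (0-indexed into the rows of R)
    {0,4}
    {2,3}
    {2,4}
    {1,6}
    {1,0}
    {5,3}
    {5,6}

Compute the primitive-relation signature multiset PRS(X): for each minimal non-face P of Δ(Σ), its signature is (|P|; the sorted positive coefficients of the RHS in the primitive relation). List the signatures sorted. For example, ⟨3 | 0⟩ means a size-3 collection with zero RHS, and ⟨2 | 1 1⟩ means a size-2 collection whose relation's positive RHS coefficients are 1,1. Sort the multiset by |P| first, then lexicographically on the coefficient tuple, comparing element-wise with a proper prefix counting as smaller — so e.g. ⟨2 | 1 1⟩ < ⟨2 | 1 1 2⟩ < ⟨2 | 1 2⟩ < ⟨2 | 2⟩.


Primitive collections (14):

  P={0,2}:  v_{0} + v_{2} = 0  so sig = ⟨2 | 0⟩
  P={4,5}:  v_{4} + v_{5} = 0  so sig = ⟨2 | 0⟩
  P={0,3}:  v_{0} + v_{3} = v_{5}  so sig = ⟨2 | 1⟩
  P={0,5}:  v_{0} + v_{5} = v_{6}  so sig = ⟨2 | 1⟩
  P={0,6}:  v_{0} + v_{6} = v_{1}  so sig = ⟨2 | 1⟩
  P={1,2}:  v_{1} + v_{2} = v_{6}  so sig = ⟨2 | 1⟩
  P={2,5}:  v_{2} + v_{5} = v_{3}  so sig = ⟨2 | 1⟩
  P={2,6}:  v_{2} + v_{6} = v_{5}  so sig = ⟨2 | 1⟩
  P={3,4}:  v_{3} + v_{4} = v_{2}  so sig = ⟨2 | 1⟩
  P={4,6}:  v_{4} + v_{6} = v_{0}  so sig = ⟨2 | 1⟩
  P={1,3}:  v_{1} + v_{3} = v_{5} + v_{6}  so sig = ⟨2 | 1 1⟩
  P={1,4}:  v_{1} + v_{4} = 2·v_{0}  so sig = ⟨2 | 2⟩
  P={1,5}:  v_{1} + v_{5} = 2·v_{6}  so sig = ⟨2 | 2⟩
  P={3,6}:  v_{3} + v_{6} = 2·v_{5}  so sig = ⟨2 | 2⟩

so the primitive-relation signature multiset is
    ⟨2 | 0⟩
    ⟨2 | 0⟩
    ⟨2 | 1⟩
    ⟨2 | 1⟩
    ⟨2 | 1⟩
    ⟨2 | 1⟩
    ⟨2 | 1⟩
    ⟨2 | 1⟩
    ⟨2 | 1⟩
    ⟨2 | 1⟩
    ⟨2 | 1 1⟩
    ⟨2 | 2⟩
    ⟨2 | 2⟩
    ⟨2 | 2⟩


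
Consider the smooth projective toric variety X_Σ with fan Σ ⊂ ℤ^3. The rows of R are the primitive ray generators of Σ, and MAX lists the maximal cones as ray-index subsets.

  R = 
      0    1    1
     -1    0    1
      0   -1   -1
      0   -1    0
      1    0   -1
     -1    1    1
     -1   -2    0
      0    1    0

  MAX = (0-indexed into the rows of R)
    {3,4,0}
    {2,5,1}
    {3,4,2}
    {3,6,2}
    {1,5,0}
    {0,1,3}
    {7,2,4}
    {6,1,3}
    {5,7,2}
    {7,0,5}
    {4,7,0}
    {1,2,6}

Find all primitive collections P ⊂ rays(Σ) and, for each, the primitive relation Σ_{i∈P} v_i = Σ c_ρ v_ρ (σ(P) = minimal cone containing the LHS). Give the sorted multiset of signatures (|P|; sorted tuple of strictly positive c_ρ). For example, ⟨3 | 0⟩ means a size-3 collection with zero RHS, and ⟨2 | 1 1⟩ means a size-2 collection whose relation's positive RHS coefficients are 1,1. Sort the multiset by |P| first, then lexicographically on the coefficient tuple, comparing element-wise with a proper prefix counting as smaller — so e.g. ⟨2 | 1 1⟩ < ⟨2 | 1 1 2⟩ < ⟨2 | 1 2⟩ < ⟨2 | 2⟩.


Σ has 11 primitive collections:

  • {0,2}:  v_{0} + v_{2} = 0 — sig = ⟨2 | 0⟩
  • {1,4}:  v_{1} + v_{4} = 0 — sig = ⟨2 | 0⟩
  • {3,7}:  v_{3} + v_{7} = 0 — sig = ⟨2 | 0⟩
  • {1,7}:  v_{1} + v_{7} = v_{5} — sig = ⟨2 | 1⟩
  • {3,5}:  v_{3} + v_{5} = v_{1} — sig = ⟨2 | 1⟩
  • {4,5}:  v_{4} + v_{5} = v_{7} — sig = ⟨2 | 1⟩
  • {0,6}:  v_{0} + v_{6} = v_{1} + v_{3} — sig = ⟨2 | 1 1⟩
  • {4,6}:  v_{4} + v_{6} = v_{2} + v_{3} — sig = ⟨2 | 1 1⟩
  • {6,7}:  v_{6} + v_{7} = v_{1} + v_{2} — sig = ⟨2 | 1 1⟩
  • {5,6}:  v_{5} + v_{6} = 2·v_{1} + v_{2} — sig = ⟨2 | 1 2⟩
  • {1,2,3}:  v_{1} + v_{2} + v_{3} = v_{6} — sig = ⟨3 | 1⟩

Sorted signature multiset PRS(X):
[⟨2 | 0⟩, ⟨2 | 0⟩, ⟨2 | 0⟩, ⟨2 | 1⟩, ⟨2 | 1⟩, ⟨2 | 1⟩, ⟨2 | 1 1⟩, ⟨2 | 1 1⟩, ⟨2 | 1 1⟩, ⟨2 | 1 2⟩, ⟨3 | 1⟩]


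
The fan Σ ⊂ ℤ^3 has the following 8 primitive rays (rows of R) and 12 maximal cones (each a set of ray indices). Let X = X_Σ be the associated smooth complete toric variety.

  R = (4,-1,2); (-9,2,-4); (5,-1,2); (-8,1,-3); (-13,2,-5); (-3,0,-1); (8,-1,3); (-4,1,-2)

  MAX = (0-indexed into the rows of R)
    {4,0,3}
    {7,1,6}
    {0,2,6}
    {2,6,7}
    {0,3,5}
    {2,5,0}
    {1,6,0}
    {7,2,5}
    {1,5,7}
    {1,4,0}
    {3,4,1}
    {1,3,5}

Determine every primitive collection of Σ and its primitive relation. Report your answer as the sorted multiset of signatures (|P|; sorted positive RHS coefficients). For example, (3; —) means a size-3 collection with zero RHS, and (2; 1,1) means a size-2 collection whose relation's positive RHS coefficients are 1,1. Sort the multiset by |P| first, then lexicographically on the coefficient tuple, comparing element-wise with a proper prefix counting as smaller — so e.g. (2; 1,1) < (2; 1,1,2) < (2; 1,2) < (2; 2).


Σ has 12 primitive collections:

  • {0,7}:  v_{0} + v_{7} = 0  ⇒ sig = (2; —)
  • {3,6}:  v_{3} + v_{6} = 0  ⇒ sig = (2; —)
  • {1,2}:  v_{1} + v_{2} = v_{7}  ⇒ sig = (2; 1)
  • {2,3}:  v_{2} + v_{3} = v_{5}  ⇒ sig = (2; 1)
  • {2,4}:  v_{2} + v_{4} = v_{3}  ⇒ sig = (2; 1)
  • {5,6}:  v_{5} + v_{6} = v_{2}  ⇒ sig = (2; 1)
  • {3,7}:  v_{3} + v_{7} = v_{1} + v_{5}  ⇒ sig = (2; 1,1)
  • {4,6}:  v_{4} + v_{6} = v_{0} + v_{1}  ⇒ sig = (2; 1,1)
  • {4,7}:  v_{4} + v_{7} = v_{1} + v_{3}  ⇒ sig = (2; 1,1)
  • {4,5}:  v_{4} + v_{5} = 2·v_{3}  ⇒ sig = (2; 2)
  • {0,1,3}:  v_{0} + v_{1} + v_{3} = v_{4}  ⇒ sig = (3; 1)
  • {0,1,5}:  v_{0} + v_{1} + v_{5} = v_{3}  ⇒ sig = (3; 1)

Signatures (|P|; sorted positive RHS coefficients), sorted:
    (2; —)
    (2; —)
    (2; 1)
    (2; 1)
    (2; 1)
    (2; 1)
    (2; 1,1)
    (2; 1,1)
    (2; 1,1)
    (2; 2)
    (3; 1)
    (3; 1)


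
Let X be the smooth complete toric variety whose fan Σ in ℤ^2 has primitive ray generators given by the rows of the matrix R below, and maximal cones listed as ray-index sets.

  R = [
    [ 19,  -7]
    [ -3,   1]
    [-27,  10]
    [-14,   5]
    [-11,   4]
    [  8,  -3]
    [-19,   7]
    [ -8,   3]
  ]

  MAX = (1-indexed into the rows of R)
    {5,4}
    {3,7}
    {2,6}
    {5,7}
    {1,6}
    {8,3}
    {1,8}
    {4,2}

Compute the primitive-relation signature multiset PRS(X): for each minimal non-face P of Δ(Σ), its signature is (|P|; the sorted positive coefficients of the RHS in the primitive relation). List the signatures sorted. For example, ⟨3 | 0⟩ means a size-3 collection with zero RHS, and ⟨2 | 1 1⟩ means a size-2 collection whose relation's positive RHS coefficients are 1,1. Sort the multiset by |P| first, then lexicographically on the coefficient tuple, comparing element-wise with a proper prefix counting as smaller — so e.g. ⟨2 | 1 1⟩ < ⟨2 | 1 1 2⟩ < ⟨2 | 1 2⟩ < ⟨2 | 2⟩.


The 20 primitive collections of Σ (r=8, n=2):

  • {1,7}:  v_{1} + v_{7} = 0  ⟹  sig = ⟨2 | 0⟩
  • {6,8}:  v_{6} + v_{8} = 0  ⟹  sig = ⟨2 | 0⟩
  • {1,3}:  v_{1} + v_{3} = v_{8}  ⟹  sig = ⟨2 | 1⟩
  • {1,5}:  v_{1} + v_{5} = v_{6}  ⟹  sig = ⟨2 | 1⟩
  • {2,5}:  v_{2} + v_{5} = v_{4}  ⟹  sig = ⟨2 | 1⟩
  • {2,8}:  v_{2} + v_{8} = v_{5}  ⟹  sig = ⟨2 | 1⟩
  • {3,6}:  v_{3} + v_{6} = v_{7}  ⟹  sig = ⟨2 | 1⟩
  • {5,6}:  v_{5} + v_{6} = v_{2}  ⟹  sig = ⟨2 | 1⟩
  • {5,8}:  v_{5} + v_{8} = v_{7}  ⟹  sig = ⟨2 | 1⟩
  • {6,7}:  v_{6} + v_{7} = v_{5}  ⟹  sig = ⟨2 | 1⟩
  • {7,8}:  v_{7} + v_{8} = v_{3}  ⟹  sig = ⟨2 | 1⟩
  • {1,4}:  v_{1} + v_{4} = v_{2} + v_{6}  ⟹  sig = ⟨2 | 1 1⟩
  • {2,3}:  v_{2} + v_{3} = v_{5} + v_{7}  ⟹  sig = ⟨2 | 1 1⟩
  • {3,4}:  v_{3} + v_{4} = 2·v_{5} + v_{7}  ⟹  sig = ⟨2 | 1 2⟩
  • {1,2}:  v_{1} + v_{2} = 2·v_{6}  ⟹  sig = ⟨2 | 2⟩
  • {2,7}:  v_{2} + v_{7} = 2·v_{5}  ⟹  sig = ⟨2 | 2⟩
  • {3,5}:  v_{3} + v_{5} = 2·v_{7}  ⟹  sig = ⟨2 | 2⟩
  • {4,6}:  v_{4} + v_{6} = 2·v_{2}  ⟹  sig = ⟨2 | 2⟩
  • {4,8}:  v_{4} + v_{8} = 2·v_{5}  ⟹  sig = ⟨2 | 2⟩
  • {4,7}:  v_{4} + v_{7} = 3·v_{5}  ⟹  sig = ⟨2 | 3⟩

so the primitive-relation signature multiset is
{ ⟨2 | 0⟩ ×2,  ⟨2 | 1⟩ ×9,  ⟨2 | 1 1⟩ ×2,  ⟨2 | 1 2⟩,  ⟨2 | 2⟩ ×5,  ⟨2 | 3⟩ }


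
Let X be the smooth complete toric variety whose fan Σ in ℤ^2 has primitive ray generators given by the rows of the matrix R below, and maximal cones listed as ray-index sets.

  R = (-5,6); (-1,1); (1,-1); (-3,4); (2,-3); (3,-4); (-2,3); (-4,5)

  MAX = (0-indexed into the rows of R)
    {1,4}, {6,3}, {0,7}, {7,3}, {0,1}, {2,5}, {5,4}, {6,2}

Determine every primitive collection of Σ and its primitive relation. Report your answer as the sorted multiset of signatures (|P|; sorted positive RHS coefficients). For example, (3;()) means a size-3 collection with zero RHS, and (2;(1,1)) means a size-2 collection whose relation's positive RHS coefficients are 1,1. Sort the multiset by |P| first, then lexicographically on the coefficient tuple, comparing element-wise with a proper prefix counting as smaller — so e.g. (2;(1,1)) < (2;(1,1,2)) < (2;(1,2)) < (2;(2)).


Δ(Σ) — 8 vertices, 20 min non-faces:

  P={1,2}:  v_{1} + v_{2} = 0  →  sig = (2;())
  P={3,5}:  v_{3} + v_{5} = 0  →  sig = (2;())
  P={4,6}:  v_{4} + v_{6} = 0  →  sig = (2;())
  P={0,2}:  v_{0} + v_{2} = v_{7}  →  sig = (2;(1))
  P={1,3}:  v_{1} + v_{3} = v_{7}  →  sig = (2;(1))
  P={1,5}:  v_{1} + v_{5} = v_{4}  →  sig = (2;(1))
  P={1,6}:  v_{1} + v_{6} = v_{3}  →  sig = (2;(1))
  P={1,7}:  v_{1} + v_{7} = v_{0}  →  sig = (2;(1))
  P={2,3}:  v_{2} + v_{3} = v_{6}  →  sig = (2;(1))
  P={2,4}:  v_{2} + v_{4} = v_{5}  →  sig = (2;(1))
  P={2,7}:  v_{2} + v_{7} = v_{3}  →  sig = (2;(1))
  P={3,4}:  v_{3} + v_{4} = v_{1}  →  sig = (2;(1))
  P={5,6}:  v_{5} + v_{6} = v_{2}  →  sig = (2;(1))
  P={5,7}:  v_{5} + v_{7} = v_{1}  →  sig = (2;(1))
  P={0,6}:  v_{0} + v_{6} = v_{3} + v_{7}  →  sig = (2;(1,1))
  P={0,3}:  v_{0} + v_{3} = 2·v_{7}  →  sig = (2;(2))
  P={0,5}:  v_{0} + v_{5} = 2·v_{1}  →  sig = (2;(2))
  P={4,7}:  v_{4} + v_{7} = 2·v_{1}  →  sig = (2;(2))
  P={6,7}:  v_{6} + v_{7} = 2·v_{3}  →  sig = (2;(2))
  P={0,4}:  v_{0} + v_{4} = 3·v_{1}  →  sig = (2;(3))

so the primitive-relation signature multiset is
{ (2;()) ×3,  (2;(1)) ×11,  (2;(1,1)),  (2;(2)) ×4,  (2;(3)) }


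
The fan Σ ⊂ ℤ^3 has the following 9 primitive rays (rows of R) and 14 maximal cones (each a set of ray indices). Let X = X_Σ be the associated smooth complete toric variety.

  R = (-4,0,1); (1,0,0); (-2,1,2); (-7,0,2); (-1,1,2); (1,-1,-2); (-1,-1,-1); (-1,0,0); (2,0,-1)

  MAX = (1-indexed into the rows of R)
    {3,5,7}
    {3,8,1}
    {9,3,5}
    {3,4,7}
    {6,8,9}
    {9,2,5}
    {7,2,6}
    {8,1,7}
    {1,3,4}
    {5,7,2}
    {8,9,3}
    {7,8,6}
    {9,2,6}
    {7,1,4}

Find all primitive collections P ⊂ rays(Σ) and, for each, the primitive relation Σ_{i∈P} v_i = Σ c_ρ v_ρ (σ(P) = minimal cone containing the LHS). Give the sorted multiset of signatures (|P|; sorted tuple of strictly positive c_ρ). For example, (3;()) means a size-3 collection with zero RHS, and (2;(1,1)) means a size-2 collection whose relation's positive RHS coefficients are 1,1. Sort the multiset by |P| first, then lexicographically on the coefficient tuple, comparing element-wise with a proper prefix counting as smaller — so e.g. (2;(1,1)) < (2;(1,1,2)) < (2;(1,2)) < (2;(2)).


Δ(Σ) — 9 vertices, 17 min non-faces:

  P = {2,8}:  v_{2} + v_{8} = 0  →  sig = (2;())
  P = {5,6}:  v_{5} + v_{6} = 0  →  sig = (2;())
  P = {2,3}:  v_{2} + v_{3} = v_{5}  →  sig = (2;(1))
  P = {3,6}:  v_{3} + v_{6} = v_{8}  →  sig = (2;(1))
  P = {5,8}:  v_{5} + v_{8} = v_{3}  →  sig = (2;(1))
  P = {7,9}:  v_{7} + v_{9} = v_{6}  →  sig = (2;(1))
  P = {1,2}:  v_{1} + v_{2} = v_{3} + v_{7}  →  sig = (2;(1,1))
  P = {4,9}:  v_{4} + v_{9} = v_{1} + v_{8}  →  sig = (2;(1,1))
  P = {4,6}:  v_{4} + v_{6} = v_{1} + v_{7} + v_{8}  →  sig = (2;(1,1,1))
  P = {1,5}:  v_{1} + v_{5} = 2·v_{3} + v_{7}  →  sig = (2;(1,2))
  P = {1,6}:  v_{1} + v_{6} = v_{7} + 2·v_{8}  →  sig = (2;(1,2))
  P = {1,9}:  v_{1} + v_{9} = 2·v_{8}  →  sig = (2;(2))
  P = {4,8}:  v_{4} + v_{8} = 2·v_{1}  →  sig = (2;(2))
  P = {2,4}:  v_{2} + v_{4} = 2·v_{3} + 2·v_{7}  →  sig = (2;(2,2))
  P = {4,5}:  v_{4} + v_{5} = 3·v_{3} + 2·v_{7}  →  sig = (2;(2,3))
  P = {1,3,7}:  v_{1} + v_{3} + v_{7} = v_{4}  →  sig = (3;(1))
  P = {3,7,8}:  v_{3} + v_{7} + v_{8} = v_{1}  →  sig = (3;(1))

Signatures (|P|; sorted positive RHS coefficients), sorted:
{ (2;()) ×2,  (2;(1)) ×4,  (2;(1,1)) ×2,  (2;(1,1,1)),  (2;(1,2)) ×2,  (2;(2)) ×2,  (2;(2,2)),  (2;(2,3)),  (3;(1)) ×2 }


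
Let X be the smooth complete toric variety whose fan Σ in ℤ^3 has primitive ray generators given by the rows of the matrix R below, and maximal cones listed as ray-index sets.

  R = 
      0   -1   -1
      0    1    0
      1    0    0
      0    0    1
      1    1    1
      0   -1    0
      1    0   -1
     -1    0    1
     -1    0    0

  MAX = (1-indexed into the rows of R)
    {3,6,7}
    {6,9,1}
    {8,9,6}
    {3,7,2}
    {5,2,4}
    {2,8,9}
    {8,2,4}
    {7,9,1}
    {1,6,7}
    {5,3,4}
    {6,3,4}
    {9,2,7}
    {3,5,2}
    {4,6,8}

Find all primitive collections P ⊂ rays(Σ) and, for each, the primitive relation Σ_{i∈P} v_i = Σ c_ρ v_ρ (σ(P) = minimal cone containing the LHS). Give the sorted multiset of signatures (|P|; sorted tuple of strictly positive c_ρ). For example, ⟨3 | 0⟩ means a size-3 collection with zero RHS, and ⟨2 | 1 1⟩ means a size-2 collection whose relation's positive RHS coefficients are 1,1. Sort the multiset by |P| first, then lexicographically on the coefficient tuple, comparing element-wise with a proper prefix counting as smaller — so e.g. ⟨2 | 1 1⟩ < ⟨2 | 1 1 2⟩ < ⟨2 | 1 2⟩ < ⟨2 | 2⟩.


Minimal non-faces — 17 found among 9 rays, 14 max cones:

  P = {2,6}:  v_{2} + v_{6} = 0  ⟹  sig = ⟨2 | 0⟩
  P = {3,9}:  v_{3} + v_{9} = 0  ⟹  sig = ⟨2 | 0⟩
  P = {7,8}:  v_{7} + v_{8} = 0  ⟹  sig = ⟨2 | 0⟩
  P = {1,4}:  v_{1} + v_{4} = v_{6}  ⟹  sig = ⟨2 | 1⟩
  P = {1,5}:  v_{1} + v_{5} = v_{3}  ⟹  sig = ⟨2 | 1⟩
  P = {3,8}:  v_{3} + v_{8} = v_{4}  ⟹  sig = ⟨2 | 1⟩
  P = {4,7}:  v_{4} + v_{7} = v_{3}  ⟹  sig = ⟨2 | 1⟩
  P = {4,9}:  v_{4} + v_{9} = v_{8}  ⟹  sig = ⟨2 | 1⟩
  P = {1,2}:  v_{1} + v_{2} = v_{7} + v_{9}  ⟹  sig = ⟨2 | 1 1⟩
  P = {1,3}:  v_{1} + v_{3} = v_{6} + v_{7}  ⟹  sig = ⟨2 | 1 1⟩
  P = {1,8}:  v_{1} + v_{8} = v_{6} + v_{9}  ⟹  sig = ⟨2 | 1 1⟩
  P = {5,6}:  v_{5} + v_{6} = v_{3} + v_{4}  ⟹  sig = ⟨2 | 1 1⟩
  P = {5,9}:  v_{5} + v_{9} = v_{2} + v_{4}  ⟹  sig = ⟨2 | 1 1⟩
  P = {5,7}:  v_{5} + v_{7} = v_{2} + 2·v_{3}  ⟹  sig = ⟨2 | 1 2⟩
  P = {5,8}:  v_{5} + v_{8} = v_{2} + 2·v_{4}  ⟹  sig = ⟨2 | 1 2⟩
  P = {2,3,4}:  v_{2} + v_{3} + v_{4} = v_{5}  ⟹  sig = ⟨3 | 1⟩
  P = {6,7,9}:  v_{6} + v_{7} + v_{9} = v_{1}  ⟹  sig = ⟨3 | 1⟩

Signatures (|P|; sorted positive RHS coefficients), sorted:
    |P|=2: 15 collections, coeffs (), (), (), (1), (1), (1), (1), (1), (1,1), (1,1), (1,1), (1,1), (1,1), (1,2), (1,2)
    |P|=3: 2 collections, coeffs (1), (1)


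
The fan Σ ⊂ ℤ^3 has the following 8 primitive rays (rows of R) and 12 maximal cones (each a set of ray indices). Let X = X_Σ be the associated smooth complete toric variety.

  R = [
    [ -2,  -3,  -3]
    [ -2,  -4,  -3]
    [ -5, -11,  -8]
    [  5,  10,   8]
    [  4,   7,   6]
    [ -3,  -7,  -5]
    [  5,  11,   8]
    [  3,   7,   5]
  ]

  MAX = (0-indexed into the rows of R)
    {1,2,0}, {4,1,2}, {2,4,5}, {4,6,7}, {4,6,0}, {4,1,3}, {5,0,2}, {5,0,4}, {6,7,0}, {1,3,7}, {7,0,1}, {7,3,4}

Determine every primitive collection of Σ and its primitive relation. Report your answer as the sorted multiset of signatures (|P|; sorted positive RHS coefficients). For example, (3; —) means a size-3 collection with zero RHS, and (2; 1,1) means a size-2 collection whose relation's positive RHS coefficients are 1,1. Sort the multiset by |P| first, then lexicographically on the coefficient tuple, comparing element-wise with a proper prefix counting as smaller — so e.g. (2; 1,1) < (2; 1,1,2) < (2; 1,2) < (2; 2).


Minimal non-faces — 14 found among 8 rays, 12 max cones:

  • {2,6}:  v_{2} + v_{6} = 0  so sig = (2; —)
  • {5,7}:  v_{5} + v_{7} = 0  so sig = (2; —)
  • {0,3}:  v_{0} + v_{3} = v_{7}  so sig = (2; 1)
  • {1,5}:  v_{1} + v_{5} = v_{2}  so sig = (2; 1)
  • {1,6}:  v_{1} + v_{6} = v_{7}  so sig = (2; 1)
  • {2,7}:  v_{2} + v_{7} = v_{1}  so sig = (2; 1)
  • {3,5}:  v_{3} + v_{5} = v_{1} + v_{4}  so sig = (2; 1,1)
  • {5,6}:  v_{5} + v_{6} = v_{0} + v_{4}  so sig = (2; 1,1)
  • {2,3}:  v_{2} + v_{3} = 2·v_{1} + v_{4}  so sig = (2; 1,2)
  • {3,6}:  v_{3} + v_{6} = v_{4} + 2·v_{7}  so sig = (2; 1,2)
  • {0,1,4}:  v_{0} + v_{1} + v_{4} = 0  so sig = (3; —)
  • {0,2,4}:  v_{0} + v_{2} + v_{4} = v_{5}  so sig = (3; 1)
  • {0,4,7}:  v_{0} + v_{4} + v_{7} = v_{6}  so sig = (3; 1)
  • {1,4,7}:  v_{1} + v_{4} + v_{7} = v_{3}  so sig = (3; 1)

Sorted signature multiset PRS(X):
{ (2; —) ×2,  (2; 1) ×4,  (2; 1,1) ×2,  (2; 1,2) ×2,  (3; —),  (3; 1) ×3 }


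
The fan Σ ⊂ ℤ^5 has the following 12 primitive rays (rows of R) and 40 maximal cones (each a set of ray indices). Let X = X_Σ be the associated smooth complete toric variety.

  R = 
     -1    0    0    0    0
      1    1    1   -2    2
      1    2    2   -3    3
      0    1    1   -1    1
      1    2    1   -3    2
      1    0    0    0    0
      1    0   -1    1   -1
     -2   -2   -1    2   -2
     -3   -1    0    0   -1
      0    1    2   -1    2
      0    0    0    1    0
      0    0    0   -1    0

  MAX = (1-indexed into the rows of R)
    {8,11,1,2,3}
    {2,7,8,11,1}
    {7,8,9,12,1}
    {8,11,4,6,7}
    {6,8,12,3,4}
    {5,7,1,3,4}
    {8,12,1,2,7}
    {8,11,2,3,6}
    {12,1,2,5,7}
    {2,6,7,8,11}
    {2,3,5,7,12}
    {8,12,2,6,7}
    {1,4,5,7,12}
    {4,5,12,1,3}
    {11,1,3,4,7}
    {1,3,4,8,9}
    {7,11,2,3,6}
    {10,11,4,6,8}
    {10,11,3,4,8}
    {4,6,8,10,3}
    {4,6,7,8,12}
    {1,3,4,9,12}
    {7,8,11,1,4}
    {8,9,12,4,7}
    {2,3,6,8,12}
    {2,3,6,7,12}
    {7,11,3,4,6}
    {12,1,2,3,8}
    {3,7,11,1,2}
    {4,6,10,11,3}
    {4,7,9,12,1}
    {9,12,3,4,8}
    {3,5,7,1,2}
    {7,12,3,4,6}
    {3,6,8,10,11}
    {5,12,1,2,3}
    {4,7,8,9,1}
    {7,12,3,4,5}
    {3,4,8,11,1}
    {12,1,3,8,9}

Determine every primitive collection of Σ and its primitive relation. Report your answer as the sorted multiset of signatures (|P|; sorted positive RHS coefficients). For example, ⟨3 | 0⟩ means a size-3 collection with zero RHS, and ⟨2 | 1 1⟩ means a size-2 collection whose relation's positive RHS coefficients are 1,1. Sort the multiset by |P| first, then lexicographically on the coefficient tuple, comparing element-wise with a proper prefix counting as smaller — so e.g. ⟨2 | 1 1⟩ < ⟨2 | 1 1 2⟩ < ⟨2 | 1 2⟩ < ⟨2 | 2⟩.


Σ has 21 primitive collections:

  P={1,6}:  v_{1} + v_{6} = 0 — sig = ⟨2 | 0⟩
  P={11,12}:  v_{11} + v_{12} = 0 — sig = ⟨2 | 0⟩
  P={2,4}:  v_{2} + v_{4} = v_{3} — sig = ⟨2 | 1⟩
  P={5,8}:  v_{5} + v_{8} = v_{1} + v_{12} — sig = ⟨2 | 1 1⟩
  P={5,10}:  v_{5} + v_{10} = v_{3} + v_{4} — sig = ⟨2 | 1 1⟩
  P={5,6}:  v_{5} + v_{6} = v_{3} + v_{7} + v_{12} — sig = ⟨2 | 1 1 1⟩
  P={5,11}:  v_{5} + v_{11} = v_{1} + v_{3} + v_{7} — sig = ⟨2 | 1 1 1⟩
  P={6,9}:  v_{6} + v_{9} = v_{4} + v_{8} + v_{12} — sig = ⟨2 | 1 1 1⟩
  P={7,10}:  v_{7} + v_{10} = v_{4} + v_{6} + v_{11} — sig = ⟨2 | 1 1 1⟩
  P={9,11}:  v_{9} + v_{11} = v_{1} + v_{4} + v_{8} — sig = ⟨2 | 1 1 1⟩
  P={1,10}:  v_{1} + v_{10} = v_{3} + v_{4} + v_{8} + v_{11} — sig = ⟨2 | 1 1 1 1⟩
  P={2,9}:  v_{2} + v_{9} = v_{1} + v_{3} + v_{8} + v_{12} — sig = ⟨2 | 1 1 1 1⟩
  P={10,12}:  v_{10} + v_{12} = v_{3} + v_{4} + v_{6} + v_{8} — sig = ⟨2 | 1 1 1 1⟩
  P={2,10}:  v_{2} + v_{10} = 2·v_{3} + v_{6} + v_{8} + v_{11} — sig = ⟨2 | 1 1 1 2⟩
  P={5,9}:  v_{5} + v_{9} = 2·v_{1} + v_{4} + 2·v_{12} — sig = ⟨2 | 1 2 2⟩
  P={9,10}:  v_{9} + v_{10} = v_{3} + 2·v_{4} + 2·v_{8} — sig = ⟨2 | 1 2 2⟩
  P={3,7,8}:  v_{3} + v_{7} + v_{8} = 0 — sig = ⟨3 | 0⟩
  P={3,7,9}:  v_{3} + v_{7} + v_{9} = v_{1} + v_{4} + v_{12} — sig = ⟨3 | 1 1 1⟩
  P={1,3,7,12}:  v_{1} + v_{3} + v_{7} + v_{12} = v_{5} — sig = ⟨4 | 1⟩
  P={1,4,8,12}:  v_{1} + v_{4} + v_{8} + v_{12} = v_{9} — sig = ⟨4 | 1⟩
  P={3,4,6,8,11}:  v_{3} + v_{4} + v_{6} + v_{8} + v_{11} = v_{10} — sig = ⟨5 | 1⟩

Signatures (|P|; sorted positive RHS coefficients), sorted:
    |P|=2: 16 collections, coeffs (), (), (1), (1,1), (1,1), (1,1,1), (1,1,1), (1,1,1), (1,1,1), (1,1,1), (1,1,1,1), (1,1,1,1), (1,1,1,1), (1,1,1,2), (1,2,2), (1,2,2)
    |P|=3: 2 collections, coeffs (), (1,1,1)
    |P|=4: 2 collections, coeffs (1), (1)
    |P|=5: 1 collection, coeffs (1)


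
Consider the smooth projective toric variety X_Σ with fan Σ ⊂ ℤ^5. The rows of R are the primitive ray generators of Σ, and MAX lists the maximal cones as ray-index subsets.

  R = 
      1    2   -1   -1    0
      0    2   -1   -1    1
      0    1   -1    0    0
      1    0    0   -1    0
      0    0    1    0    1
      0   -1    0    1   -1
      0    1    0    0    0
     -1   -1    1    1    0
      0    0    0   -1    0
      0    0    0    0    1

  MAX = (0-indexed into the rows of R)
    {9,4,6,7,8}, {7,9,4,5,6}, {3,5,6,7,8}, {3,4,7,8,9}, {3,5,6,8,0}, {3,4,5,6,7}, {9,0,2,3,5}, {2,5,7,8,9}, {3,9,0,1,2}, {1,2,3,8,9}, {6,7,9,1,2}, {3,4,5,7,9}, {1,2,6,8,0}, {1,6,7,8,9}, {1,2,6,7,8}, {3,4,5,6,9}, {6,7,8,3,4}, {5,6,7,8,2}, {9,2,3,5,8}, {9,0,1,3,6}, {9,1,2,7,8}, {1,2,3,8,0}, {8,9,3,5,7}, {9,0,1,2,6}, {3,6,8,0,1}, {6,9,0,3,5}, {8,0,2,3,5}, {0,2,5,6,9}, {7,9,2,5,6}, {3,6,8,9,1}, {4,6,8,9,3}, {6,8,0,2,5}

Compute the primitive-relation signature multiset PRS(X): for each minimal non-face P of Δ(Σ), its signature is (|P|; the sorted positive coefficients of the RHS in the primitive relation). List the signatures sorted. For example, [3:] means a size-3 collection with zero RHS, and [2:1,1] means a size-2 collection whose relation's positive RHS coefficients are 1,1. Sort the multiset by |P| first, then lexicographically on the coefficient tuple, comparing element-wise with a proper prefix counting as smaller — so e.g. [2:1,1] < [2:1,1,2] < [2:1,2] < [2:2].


Primitive collections (13):

  {0,7}:  v_{0} + v_{7} = v_{6}  ⟹  sig = [2:1]
  {1,5}:  v_{1} + v_{5} = v_{2}  ⟹  sig = [2:1]
  {2,4}:  v_{2} + v_{4} = v_{6} + v_{9}  ⟹  sig = [2:1,1]
  {0,4}:  v_{0} + v_{4} = v_{3} + 2·v_{6} + v_{9}  ⟹  sig = [2:1,1,2]
  {1,4}:  v_{1} + v_{4} = 2·v_{6} + v_{8} + 2·v_{9}  ⟹  sig = [2:1,2,2]
  {2,3,7}:  v_{2} + v_{3} + v_{7} = 0  ⟹  sig = [3:]
  {2,3,6}:  v_{2} + v_{3} + v_{6} = v_{0}  ⟹  sig = [3:1]
  {0,8,9}:  v_{0} + v_{8} + v_{9} = v_{1} + v_{3}  ⟹  sig = [3:1,1]
  {4,5,8}:  v_{4} + v_{5} + v_{8} = v_{3} + v_{7}  ⟹  sig = [3:1,1]
  {1,3,7}:  v_{1} + v_{3} + v_{7} = v_{6} + v_{8} + v_{9}  ⟹  sig = [3:1,1,1]
  {5,6,8,9}:  v_{5} + v_{6} + v_{8} + v_{9} = 0  ⟹  sig = [4:]
  {2,6,8,9}:  v_{2} + v_{6} + v_{8} + v_{9} = v_{1}  ⟹  sig = [4:1]
  {3,6,7,9}:  v_{3} + v_{6} + v_{7} + v_{9} = v_{4}  ⟹  sig = [4:1]

so the primitive-relation signature multiset is
[[2:1], [2:1], [2:1,1], [2:1,1,2], [2:1,2,2], [3:], [3:1], [3:1,1], [3:1,1], [3:1,1,1], [4:], [4:1], [4:1]]


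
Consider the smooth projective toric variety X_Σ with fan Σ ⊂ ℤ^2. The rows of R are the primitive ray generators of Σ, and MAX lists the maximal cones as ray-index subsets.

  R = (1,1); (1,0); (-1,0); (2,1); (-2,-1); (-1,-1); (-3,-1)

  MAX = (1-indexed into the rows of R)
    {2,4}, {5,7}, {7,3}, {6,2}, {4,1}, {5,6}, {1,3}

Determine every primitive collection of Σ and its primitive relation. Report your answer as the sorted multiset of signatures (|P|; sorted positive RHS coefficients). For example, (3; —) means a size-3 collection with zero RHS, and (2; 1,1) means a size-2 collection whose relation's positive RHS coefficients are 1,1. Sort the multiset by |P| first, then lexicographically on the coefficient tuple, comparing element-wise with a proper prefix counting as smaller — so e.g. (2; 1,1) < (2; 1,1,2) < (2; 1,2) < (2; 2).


|primitive collections| = 14. Relations:

  P = {1,6}:  v_{1} + v_{6} = 0  →  sig = (2; —)
  P = {2,3}:  v_{2} + v_{3} = 0  →  sig = (2; —)
  P = {4,5}:  v_{4} + v_{5} = 0  →  sig = (2; —)
  P = {1,2}:  v_{1} + v_{2} = v_{4}  →  sig = (2; 1)
  P = {1,5}:  v_{1} + v_{5} = v_{3}  →  sig = (2; 1)
  P = {2,5}:  v_{2} + v_{5} = v_{6}  →  sig = (2; 1)
  P = {2,7}:  v_{2} + v_{7} = v_{5}  →  sig = (2; 1)
  P = {3,4}:  v_{3} + v_{4} = v_{1}  →  sig = (2; 1)
  P = {3,5}:  v_{3} + v_{5} = v_{7}  →  sig = (2; 1)
  P = {3,6}:  v_{3} + v_{6} = v_{5}  →  sig = (2; 1)
  P = {4,6}:  v_{4} + v_{6} = v_{2}  →  sig = (2; 1)
  P = {4,7}:  v_{4} + v_{7} = v_{3}  →  sig = (2; 1)
  P = {1,7}:  v_{1} + v_{7} = 2·v_{3}  →  sig = (2; 2)
  P = {6,7}:  v_{6} + v_{7} = 2·v_{5}  →  sig = (2; 2)

Sorted signature multiset PRS(X):
    |P|=2: 14 collections, coeffs (), (), (), (1), (1), (1), (1), (1), (1), (1), (1), (1), (2), (2)


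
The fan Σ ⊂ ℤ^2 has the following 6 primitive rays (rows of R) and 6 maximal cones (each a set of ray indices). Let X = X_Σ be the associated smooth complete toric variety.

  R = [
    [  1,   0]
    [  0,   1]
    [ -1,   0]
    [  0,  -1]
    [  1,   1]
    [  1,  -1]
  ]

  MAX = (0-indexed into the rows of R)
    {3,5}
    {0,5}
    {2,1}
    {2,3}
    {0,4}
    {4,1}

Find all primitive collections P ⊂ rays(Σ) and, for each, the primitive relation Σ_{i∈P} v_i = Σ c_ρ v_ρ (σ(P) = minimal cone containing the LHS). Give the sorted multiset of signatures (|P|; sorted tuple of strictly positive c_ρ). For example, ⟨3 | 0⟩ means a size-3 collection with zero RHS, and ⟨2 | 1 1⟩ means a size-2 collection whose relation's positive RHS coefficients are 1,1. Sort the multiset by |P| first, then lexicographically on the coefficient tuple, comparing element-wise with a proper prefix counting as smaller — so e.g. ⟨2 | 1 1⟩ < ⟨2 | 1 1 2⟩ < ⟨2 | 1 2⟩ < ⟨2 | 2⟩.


Minimal non-faces — 9 found among 6 rays, 6 max cones:

  {0,2}:  v_{0} + v_{2} = 0  ⇒ sig = ⟨2 | 0⟩
  {1,3}:  v_{1} + v_{3} = 0  ⇒ sig = ⟨2 | 0⟩
  {0,1}:  v_{0} + v_{1} = v_{4}  ⇒ sig = ⟨2 | 1⟩
  {0,3}:  v_{0} + v_{3} = v_{5}  ⇒ sig = ⟨2 | 1⟩
  {1,5}:  v_{1} + v_{5} = v_{0}  ⇒ sig = ⟨2 | 1⟩
  {2,4}:  v_{2} + v_{4} = v_{1}  ⇒ sig = ⟨2 | 1⟩
  {2,5}:  v_{2} + v_{5} = v_{3}  ⇒ sig = ⟨2 | 1⟩
  {3,4}:  v_{3} + v_{4} = v_{0}  ⇒ sig = ⟨2 | 1⟩
  {4,5}:  v_{4} + v_{5} = 2·v_{0}  ⇒ sig = ⟨2 | 2⟩

so the primitive-relation signature multiset is
{ ⟨2 | 0⟩ ×2,  ⟨2 | 1⟩ ×6,  ⟨2 | 2⟩ }


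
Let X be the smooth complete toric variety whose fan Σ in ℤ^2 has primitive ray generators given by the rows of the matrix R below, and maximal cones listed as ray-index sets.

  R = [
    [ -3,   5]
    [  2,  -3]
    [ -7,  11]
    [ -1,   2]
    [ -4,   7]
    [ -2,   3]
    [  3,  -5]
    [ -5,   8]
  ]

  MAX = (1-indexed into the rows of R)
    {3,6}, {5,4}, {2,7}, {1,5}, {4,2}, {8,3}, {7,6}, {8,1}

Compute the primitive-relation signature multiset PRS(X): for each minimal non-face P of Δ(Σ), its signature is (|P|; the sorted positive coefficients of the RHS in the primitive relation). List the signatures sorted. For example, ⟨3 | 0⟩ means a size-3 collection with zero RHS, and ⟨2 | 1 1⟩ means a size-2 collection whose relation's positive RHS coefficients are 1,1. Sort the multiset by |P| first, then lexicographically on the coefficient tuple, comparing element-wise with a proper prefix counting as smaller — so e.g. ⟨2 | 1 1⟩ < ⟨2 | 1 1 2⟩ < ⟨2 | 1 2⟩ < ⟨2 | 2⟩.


Minimal non-faces — 20 found among 8 rays, 8 max cones:

  P={1,7}:  v_{1} + v_{7} = 0  ⟹  sig = ⟨2 | 0⟩
  P={2,6}:  v_{2} + v_{6} = 0  ⟹  sig = ⟨2 | 0⟩
  P={1,2}:  v_{1} + v_{2} = v_{4}  ⟹  sig = ⟨2 | 1⟩
  P={1,4}:  v_{1} + v_{4} = v_{5}  ⟹  sig = ⟨2 | 1⟩
  P={1,6}:  v_{1} + v_{6} = v_{8}  ⟹  sig = ⟨2 | 1⟩
  P={2,3}:  v_{2} + v_{3} = v_{8}  ⟹  sig = ⟨2 | 1⟩
  P={2,8}:  v_{2} + v_{8} = v_{1}  ⟹  sig = ⟨2 | 1⟩
  P={4,6}:  v_{4} + v_{6} = v_{1}  ⟹  sig = ⟨2 | 1⟩
  P={4,7}:  v_{4} + v_{7} = v_{2}  ⟹  sig = ⟨2 | 1⟩
  P={5,7}:  v_{5} + v_{7} = v_{4}  ⟹  sig = ⟨2 | 1⟩
  P={6,8}:  v_{6} + v_{8} = v_{3}  ⟹  sig = ⟨2 | 1⟩
  P={7,8}:  v_{7} + v_{8} = v_{6}  ⟹  sig = ⟨2 | 1⟩
  P={3,4}:  v_{3} + v_{4} = v_{1} + v_{8}  ⟹  sig = ⟨2 | 1 1⟩
  P={3,5}:  v_{3} + v_{5} = 2·v_{1} + v_{8}  ⟹  sig = ⟨2 | 1 2⟩
  P={1,3}:  v_{1} + v_{3} = 2·v_{8}  ⟹  sig = ⟨2 | 2⟩
  P={2,5}:  v_{2} + v_{5} = 2·v_{4}  ⟹  sig = ⟨2 | 2⟩
  P={3,7}:  v_{3} + v_{7} = 2·v_{6}  ⟹  sig = ⟨2 | 2⟩
  P={4,8}:  v_{4} + v_{8} = 2·v_{1}  ⟹  sig = ⟨2 | 2⟩
  P={5,6}:  v_{5} + v_{6} = 2·v_{1}  ⟹  sig = ⟨2 | 2⟩
  P={5,8}:  v_{5} + v_{8} = 3·v_{1}  ⟹  sig = ⟨2 | 3⟩

Hence PRS(X_Σ) =
    |P|=2: 20 collections, coeffs (), (), (1), (1), (1), (1), (1), (1), (1), (1), (1), (1), (1,1), (1,2), (2), (2), (2), (2), (2), (3)
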